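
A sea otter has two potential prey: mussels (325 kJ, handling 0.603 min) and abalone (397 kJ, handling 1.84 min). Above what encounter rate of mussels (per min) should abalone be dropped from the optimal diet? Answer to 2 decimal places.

Drop abalone once their profitability E₂/h₂ falls below the rate achievable on mussels alone: E₂/h₂ = λE₁/(1 + λh₁).
Solve for λ: λE₁h₂ = E₂(1 + λh₁) → λ(E₁h₂ − E₂h₁) = E₂ → λ = E₂/(E₁h₂ − E₂h₁).
λ = 397/(325×1.84 − 397×0.603) = 397/358.6 = 1.107 per min.

1.11 per min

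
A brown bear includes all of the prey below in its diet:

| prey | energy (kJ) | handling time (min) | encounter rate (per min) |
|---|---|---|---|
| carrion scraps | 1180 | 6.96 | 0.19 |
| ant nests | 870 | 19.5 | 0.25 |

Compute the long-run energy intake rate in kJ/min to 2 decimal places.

R = (0.19×1180 + 0.25×870) / (1 + 0.19×6.96 + 0.25×19.5) = 441.7/7.197 = 61.37 kJ/min.

61.37 kJ/min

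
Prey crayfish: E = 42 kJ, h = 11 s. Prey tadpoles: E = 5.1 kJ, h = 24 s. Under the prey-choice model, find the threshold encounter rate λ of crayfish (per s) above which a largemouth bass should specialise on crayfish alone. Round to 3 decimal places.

0.005 per s

The zero-one rule: include tadpoles iff E₂/h₂ > λE₁/(1+λh₁). Equality gives the switch point.
λE₁h₂ = E₂ + λE₂h₁ ⇒ λ = E₂/(E₁h₂ − E₂h₁) = 5.1/(1008 − 56.1) = 0.005358 per s.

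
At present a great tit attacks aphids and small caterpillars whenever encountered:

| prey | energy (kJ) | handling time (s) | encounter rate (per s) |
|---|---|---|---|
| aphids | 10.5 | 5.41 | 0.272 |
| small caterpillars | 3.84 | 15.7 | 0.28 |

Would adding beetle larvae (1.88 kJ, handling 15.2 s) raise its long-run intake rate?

No

Intake rate on the current diet: R = (0.272×10.5 + 0.28×3.84) / (1 + 0.272×5.41 + 0.28×15.7) = 3.931/6.868 = 0.5724 kJ/s.
beetle larvae: E/h = 1.88/15.2 = 0.1237 kJ/s.
Since 0.1237 < R, time spent handling beetle larvae is better spent searching.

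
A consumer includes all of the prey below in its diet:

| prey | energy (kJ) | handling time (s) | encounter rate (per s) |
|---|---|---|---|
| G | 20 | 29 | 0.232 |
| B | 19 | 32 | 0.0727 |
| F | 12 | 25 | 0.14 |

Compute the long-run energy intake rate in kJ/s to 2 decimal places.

0.57 kJ/s

Energy encountered per unit search time: 0.232×20 + 0.0727×19 + 0.14×12 = 7.701 kJ/s.
Handling time per unit search time: 0.232×29 + 0.0727×32 + 0.14×25 = 12.55.
Rate = 7.701/(1 + 12.55) = 0.5682 kJ/s.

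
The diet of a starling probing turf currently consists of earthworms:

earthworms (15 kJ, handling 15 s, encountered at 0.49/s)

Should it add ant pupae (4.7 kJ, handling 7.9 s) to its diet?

Current rate: (0.49×15)/(1 + 0.49×15) = 0.8802 kJ/s.
Profitability of ant pupae: 4.7/7.9 = 0.5949 kJ/s.
0.5949 < 0.8802, so adding ant pupae would lower the average — exclude it.

No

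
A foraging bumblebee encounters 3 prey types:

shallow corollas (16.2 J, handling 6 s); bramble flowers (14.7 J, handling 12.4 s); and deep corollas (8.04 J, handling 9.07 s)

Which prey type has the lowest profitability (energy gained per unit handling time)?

deep corollas

Profitability E/h (J/s): shallow corollas = 16.2/6 = 2.7, bramble flowers = 14.7/12.4 = 1.19, deep corollas = 8.04/9.07 = 0.886.
Ranked: shallow corollas > bramble flowers > deep corollas.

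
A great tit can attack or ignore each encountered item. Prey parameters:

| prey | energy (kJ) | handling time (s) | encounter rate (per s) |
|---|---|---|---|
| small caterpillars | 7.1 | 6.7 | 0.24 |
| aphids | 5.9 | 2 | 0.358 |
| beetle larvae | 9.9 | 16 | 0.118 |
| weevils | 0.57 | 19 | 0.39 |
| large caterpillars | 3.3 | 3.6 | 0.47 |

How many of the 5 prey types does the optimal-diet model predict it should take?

1

E/h in descending order: aphids 2.95, small caterpillars 1.06, large caterpillars 0.917, beetle larvae 0.619, weevils 0.03 kJ/s. The optimal diet is the largest prefix of this list for which every included type satisfies E_i/h_i > R on the types above it.
Rate on top 1: 1.231. small caterpillars: 1.06 < 1.231 → exclude; stop.
Optimal diet: aphids — 1 of 5 types.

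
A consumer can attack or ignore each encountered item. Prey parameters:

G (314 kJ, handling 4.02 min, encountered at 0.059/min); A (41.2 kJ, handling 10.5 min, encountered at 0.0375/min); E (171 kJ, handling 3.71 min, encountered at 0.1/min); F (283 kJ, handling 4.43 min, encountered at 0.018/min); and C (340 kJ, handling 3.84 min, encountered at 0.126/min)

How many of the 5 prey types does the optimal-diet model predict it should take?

Profitabilities (E/h, kJ/min): C 88.5, G 78.1, F 63.9, E 46.1, A 3.92. Add prey in this order while the next type's profitability exceeds the intake rate on those already taken.
Rate on top 1: 28.87. G: 78.1 > 28.87 → include.
Rate on top 2: 35.66. F: 63.9 > 35.66 → include.
Rate on top 3: 36.91. E: 46.1 > 36.91 → include.
Rate on top 4: 38.48. A: 3.92 < 38.48 → exclude; stop.
Optimal diet: C, G, F, E — 4 of 5 types.

4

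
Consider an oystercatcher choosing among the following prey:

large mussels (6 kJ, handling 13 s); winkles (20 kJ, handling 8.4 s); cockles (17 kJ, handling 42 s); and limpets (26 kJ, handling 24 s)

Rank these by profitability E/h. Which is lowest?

In descending order of E/h:
winkles: 20/8.4 = 2.38 kJ/s
limpets: 26/24 = 1.08 kJ/s
large mussels: 6/13 = 0.462 kJ/s
cockles: 17/42 = 0.405 kJ/s

cockles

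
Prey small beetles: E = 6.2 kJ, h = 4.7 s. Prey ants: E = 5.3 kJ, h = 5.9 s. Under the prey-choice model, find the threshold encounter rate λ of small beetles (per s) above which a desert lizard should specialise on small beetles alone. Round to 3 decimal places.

Drop ants once their profitability E₂/h₂ falls below the rate achievable on small beetles alone: E₂/h₂ = λE₁/(1 + λh₁).
Solve for λ: λE₁h₂ = E₂(1 + λh₁) → λ(E₁h₂ − E₂h₁) = E₂ → λ = E₂/(E₁h₂ − E₂h₁).
λ = 5.3/(6.2×5.9 − 5.3×4.7) = 5.3/11.67 = 0.4542 per s.

0.454 per s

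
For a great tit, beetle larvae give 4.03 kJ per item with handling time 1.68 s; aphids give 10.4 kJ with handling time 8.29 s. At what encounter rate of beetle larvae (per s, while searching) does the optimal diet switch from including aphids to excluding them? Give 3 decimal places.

At the threshold, the rate on beetle larvae alone equals the profitability of aphids: λ·4.03/(1 + λ·1.68) = 10.4/8.29 = 1.255.
Rearranging, λ(4.03 − 1.255×1.68) = 1.255, so λ = 1.255/1.922 = 0.6526 per s.

0.653 per s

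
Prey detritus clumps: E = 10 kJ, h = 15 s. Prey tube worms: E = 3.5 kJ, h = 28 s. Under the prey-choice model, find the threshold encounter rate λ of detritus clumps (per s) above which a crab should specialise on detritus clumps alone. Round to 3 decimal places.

0.015 per s

Drop tube worms once their profitability E₂/h₂ falls below the rate achievable on detritus clumps alone: E₂/h₂ = λE₁/(1 + λh₁).
Solve for λ: λE₁h₂ = E₂(1 + λh₁) → λ(E₁h₂ − E₂h₁) = E₂ → λ = E₂/(E₁h₂ − E₂h₁).
λ = 3.5/(10×28 − 3.5×15) = 3.5/227.5 = 0.01538 per s.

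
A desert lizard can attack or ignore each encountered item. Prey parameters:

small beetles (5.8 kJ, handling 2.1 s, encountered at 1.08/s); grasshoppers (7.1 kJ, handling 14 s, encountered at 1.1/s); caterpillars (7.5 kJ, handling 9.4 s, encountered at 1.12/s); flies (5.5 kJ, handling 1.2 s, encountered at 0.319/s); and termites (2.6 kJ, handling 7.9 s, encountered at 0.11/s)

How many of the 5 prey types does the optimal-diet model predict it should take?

2

Rank by E/h (kJ/s): flies 4.58, small beetles 2.76, caterpillars 0.798, grasshoppers 0.507, termites 0.329. Include each in turn until the next type's E/h falls below the running intake rate.
Rate on top 1: 1.269. small beetles: 2.76 > 1.269 → include.
Rate on top 2: 2.196. caterpillars: 0.798 < 2.196 → exclude; stop.
Optimal diet: flies, small beetles — 2 of 5 types.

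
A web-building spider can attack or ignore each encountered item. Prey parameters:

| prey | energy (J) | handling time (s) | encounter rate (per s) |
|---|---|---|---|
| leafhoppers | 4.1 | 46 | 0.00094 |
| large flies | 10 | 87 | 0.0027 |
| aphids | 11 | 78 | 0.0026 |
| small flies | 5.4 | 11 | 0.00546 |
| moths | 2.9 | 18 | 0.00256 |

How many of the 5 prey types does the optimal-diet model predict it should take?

5

E/h in descending order: small flies 0.491, moths 0.161, aphids 0.141, large flies 0.115, leafhoppers 0.0891 J/s. The optimal diet is the largest prefix of this list for which every included type satisfies E_i/h_i > R on the types above it.
Rate on top 1: 0.02781. moths: 0.161 > 0.02781 → include.
Rate on top 2: 0.03337. aphids: 0.141 > 0.03337 → include.
Rate on top 3: 0.05005. large flies: 0.115 > 0.05005 → include.
Rate on top 4: 0.05992. leafhoppers: 0.0891 > 0.05992 → include.
Optimal diet: small flies, moths, aphids, large flies, leafhoppers — 5 of 5 types.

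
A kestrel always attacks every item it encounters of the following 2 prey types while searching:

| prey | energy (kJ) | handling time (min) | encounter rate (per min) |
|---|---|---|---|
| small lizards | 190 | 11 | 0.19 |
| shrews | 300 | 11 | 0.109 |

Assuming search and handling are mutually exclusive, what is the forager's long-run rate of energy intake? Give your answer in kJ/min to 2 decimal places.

Energy encountered per unit search time: 0.19×190 + 0.109×300 = 68.8 kJ/min.
Handling time per unit search time: 0.19×11 + 0.109×11 = 3.289.
Rate = 68.8/(1 + 3.289) = 16.04 kJ/min.

16.04 kJ/min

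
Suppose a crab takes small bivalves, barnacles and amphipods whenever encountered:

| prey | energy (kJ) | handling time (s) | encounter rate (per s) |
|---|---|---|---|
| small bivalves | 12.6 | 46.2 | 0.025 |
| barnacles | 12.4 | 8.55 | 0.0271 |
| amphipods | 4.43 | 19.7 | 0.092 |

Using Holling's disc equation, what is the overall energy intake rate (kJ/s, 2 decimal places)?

Energy encountered per unit search time: 0.025×12.6 + 0.0271×12.4 + 0.092×4.43 = 1.059 kJ/s.
Handling time per unit search time: 0.025×46.2 + 0.0271×8.55 + 0.092×19.7 = 3.199.
Rate = 1.059/(1 + 3.199) = 0.2521 kJ/s.

0.25 kJ/s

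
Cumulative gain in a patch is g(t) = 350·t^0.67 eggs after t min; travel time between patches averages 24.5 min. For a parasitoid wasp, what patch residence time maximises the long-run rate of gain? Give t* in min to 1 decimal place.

49.7 min

By the marginal value theorem, leave when the instantaneous gain rate g'(t) equals the habitat-wide average g(t)/(T + t).
g'(t) = 0.67·350·t^-0.33. Setting 0.67·350·t^-0.33 = 350·t^0.67/(24.5+t) gives 0.67(24.5+t) = t, so 0.33·t = 0.67×24.5.
t* = 0.67×24.5/0.33 = 49.74 min.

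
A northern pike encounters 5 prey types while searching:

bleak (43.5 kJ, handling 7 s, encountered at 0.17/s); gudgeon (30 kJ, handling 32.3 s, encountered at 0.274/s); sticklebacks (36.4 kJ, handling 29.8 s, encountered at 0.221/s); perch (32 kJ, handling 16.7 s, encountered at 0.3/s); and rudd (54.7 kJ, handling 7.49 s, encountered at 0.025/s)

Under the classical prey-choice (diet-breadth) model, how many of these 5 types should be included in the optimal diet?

2

E/h in descending order: rudd 7.3, bleak 6.21, perch 1.92, sticklebacks 1.22, gudgeon 0.929 kJ/s. The optimal diet is the largest prefix of this list for which every included type satisfies E_i/h_i > R on the types above it.
Rate on top 1: 1.152. bleak: 6.21 > 1.152 → include.
Rate on top 2: 3.686. perch: 1.92 < 3.686 → exclude; stop.
Optimal diet: rudd, bleak — 2 of 5 types.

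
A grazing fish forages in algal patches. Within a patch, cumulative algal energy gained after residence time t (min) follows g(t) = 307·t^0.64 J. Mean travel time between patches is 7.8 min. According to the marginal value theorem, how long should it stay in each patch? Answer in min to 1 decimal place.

Maximise g(t)/(T+t): set derivative to zero → g'(t)(T+t) = g(t).
g'(t) = 0.64·307·t^-0.36. Setting 0.64·307·t^-0.36 = 307·t^0.64/(7.8+t) gives 0.64(7.8+t) = t, so 0.36·t = 0.64×7.8.
t* = 0.64×7.8/0.36 = 13.87 min.

13.9 min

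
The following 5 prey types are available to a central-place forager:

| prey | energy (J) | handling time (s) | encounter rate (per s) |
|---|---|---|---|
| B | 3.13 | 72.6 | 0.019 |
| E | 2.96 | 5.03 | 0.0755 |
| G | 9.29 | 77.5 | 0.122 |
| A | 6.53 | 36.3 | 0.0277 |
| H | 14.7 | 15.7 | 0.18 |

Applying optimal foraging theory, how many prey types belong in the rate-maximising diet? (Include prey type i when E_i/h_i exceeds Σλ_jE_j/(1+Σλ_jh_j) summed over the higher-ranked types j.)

Rank by E/h (J/s): H 0.936, E 0.588, A 0.18, G 0.12, B 0.0431. Include each in turn until the next type's E/h falls below the running intake rate.
Rate on top 1: 0.6916. E: 0.588 < 0.6916 → exclude; stop.
Optimal diet: H — 1 of 5 types.

1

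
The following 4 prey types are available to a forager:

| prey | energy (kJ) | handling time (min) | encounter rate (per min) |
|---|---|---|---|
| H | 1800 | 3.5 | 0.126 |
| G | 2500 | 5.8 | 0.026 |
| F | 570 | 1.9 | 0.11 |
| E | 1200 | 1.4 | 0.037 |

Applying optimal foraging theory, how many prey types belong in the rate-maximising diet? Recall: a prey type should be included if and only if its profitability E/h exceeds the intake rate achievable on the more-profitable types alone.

Rank by E/h (kJ/min): E 857, H 514, G 431, F 300. Include each in turn until the next type's E/h falls below the running intake rate.
Rate on top 1: 42.21. H: 514 > 42.21 → include.
Rate on top 2: 181.7. G: 431 > 181.7 → include.
Rate on top 3: 204.6. F: 300 > 204.6 → include.
Optimal diet: E, H, G, F — 4 of 4 types.

4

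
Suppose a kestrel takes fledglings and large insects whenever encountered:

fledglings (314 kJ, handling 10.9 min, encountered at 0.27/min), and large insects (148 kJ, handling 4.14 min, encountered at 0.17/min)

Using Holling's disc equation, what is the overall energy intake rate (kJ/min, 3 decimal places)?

R = (0.27×314 + 0.17×148) / (1 + 0.27×10.9 + 0.17×4.14) = 109.9/4.647 = 23.66 kJ/min.

23.659 kJ/min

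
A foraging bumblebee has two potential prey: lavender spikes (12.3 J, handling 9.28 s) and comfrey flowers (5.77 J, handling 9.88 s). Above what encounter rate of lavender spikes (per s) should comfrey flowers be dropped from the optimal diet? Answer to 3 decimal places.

0.085 per s

At the threshold, the rate on lavender spikes alone equals the profitability of comfrey flowers: λ·12.3/(1 + λ·9.28) = 5.77/9.88 = 0.584.
Rearranging, λ(12.3 − 0.584×9.28) = 0.584, so λ = 0.584/6.88 = 0.08488 per s.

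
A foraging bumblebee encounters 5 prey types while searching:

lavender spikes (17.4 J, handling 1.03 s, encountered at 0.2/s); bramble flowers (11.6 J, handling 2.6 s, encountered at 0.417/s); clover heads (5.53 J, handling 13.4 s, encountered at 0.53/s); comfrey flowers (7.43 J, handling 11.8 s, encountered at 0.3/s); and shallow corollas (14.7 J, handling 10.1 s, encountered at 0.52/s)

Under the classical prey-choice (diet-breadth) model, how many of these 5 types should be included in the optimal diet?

2

E/h in descending order: lavender spikes 16.9, bramble flowers 4.46, shallow corollas 1.46, comfrey flowers 0.63, clover heads 0.413 J/s. The optimal diet is the largest prefix of this list for which every included type satisfies E_i/h_i > R on the types above it.
Rate on top 1: 2.886. bramble flowers: 4.46 > 2.886 → include.
Rate on top 2: 3.632. shallow corollas: 1.46 < 3.632 → exclude; stop.
Optimal diet: lavender spikes, bramble flowers — 2 of 5 types.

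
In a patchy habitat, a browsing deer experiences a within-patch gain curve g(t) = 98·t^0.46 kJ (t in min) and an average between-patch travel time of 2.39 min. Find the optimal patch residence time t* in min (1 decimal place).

By the marginal value theorem, leave when the instantaneous gain rate g'(t) equals the habitat-wide average g(t)/(T + t).
g'(t) = 0.46·98·t^-0.54. Setting 0.46·98·t^-0.54 = 98·t^0.46/(2.39+t) gives 0.46(2.39+t) = t, so 0.54·t = 0.46×2.39.
t* = 0.46×2.39/0.54 = 2.036 min.

2.0 min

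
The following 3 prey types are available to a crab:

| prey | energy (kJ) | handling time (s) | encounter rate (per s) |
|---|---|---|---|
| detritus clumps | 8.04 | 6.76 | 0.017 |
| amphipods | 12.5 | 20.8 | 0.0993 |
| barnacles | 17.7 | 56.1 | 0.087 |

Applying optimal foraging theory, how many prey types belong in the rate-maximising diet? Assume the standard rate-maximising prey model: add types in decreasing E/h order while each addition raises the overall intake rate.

E/h in descending order: detritus clumps 1.19, amphipods 0.601, barnacles 0.316 kJ/s. The optimal diet is the largest prefix of this list for which every included type satisfies E_i/h_i > R on the types above it.
Rate on top 1: 0.1226. amphipods: 0.601 > 0.1226 → include.
Rate on top 2: 0.4333. barnacles: 0.316 < 0.4333 → exclude; stop.
Optimal diet: detritus clumps, amphipods — 2 of 3 types.

2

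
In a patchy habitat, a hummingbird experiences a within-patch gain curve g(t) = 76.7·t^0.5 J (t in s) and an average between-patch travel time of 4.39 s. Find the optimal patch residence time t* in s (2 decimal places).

4.39 s

By the marginal value theorem, leave when the instantaneous gain rate g'(t) equals the habitat-wide average g(t)/(T + t).
g'(t) = 0.5·76.7·t^-0.5. Setting 0.5·76.7·t^-0.5 = 76.7·t^0.5/(4.39+t) gives 0.5(4.39+t) = t, so 0.50·t = 0.5×4.39.
t* = 0.5×4.39/0.50 = 4.39 s.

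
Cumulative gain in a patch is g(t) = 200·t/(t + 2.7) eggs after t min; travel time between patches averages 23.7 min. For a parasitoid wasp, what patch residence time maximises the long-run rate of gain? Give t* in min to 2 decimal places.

By the marginal value theorem, leave when the instantaneous gain rate g'(t) equals the habitat-wide average g(t)/(T + t).
g'(t) = 200·2.7/(t + 2.7)². Setting 200·2.7/(t+2.7)² = 200t/[(t+2.7)(23.7+t)] gives 2.7(23.7+t) = t(t+2.7), so t² = 2.7×23.7 = 63.99.
t* = √63.99 = 7.999 min.

8.00 min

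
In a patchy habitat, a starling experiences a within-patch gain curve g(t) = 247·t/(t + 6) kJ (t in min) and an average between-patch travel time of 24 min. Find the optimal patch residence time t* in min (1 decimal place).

Maximise g(t)/(T+t): set derivative to zero → g'(t)(T+t) = g(t).
g'(t) = 247·6/(t + 6)². Setting 247·6/(t+6)² = 247t/[(t+6)(24+t)] gives 6(24+t) = t(t+6), so t² = 6×24 = 144.
t* = √144 = 12 min.

12.0 min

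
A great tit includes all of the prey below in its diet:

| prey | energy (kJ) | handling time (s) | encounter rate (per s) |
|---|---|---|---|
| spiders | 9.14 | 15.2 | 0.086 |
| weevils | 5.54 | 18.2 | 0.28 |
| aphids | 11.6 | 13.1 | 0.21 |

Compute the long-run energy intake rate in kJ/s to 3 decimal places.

0.470 kJ/s

R = (0.086×9.14 + 0.28×5.54 + 0.21×11.6) / (1 + 0.086×15.2 + 0.28×18.2 + 0.21×13.1) = 4.773/10.15 = 0.4701 kJ/s.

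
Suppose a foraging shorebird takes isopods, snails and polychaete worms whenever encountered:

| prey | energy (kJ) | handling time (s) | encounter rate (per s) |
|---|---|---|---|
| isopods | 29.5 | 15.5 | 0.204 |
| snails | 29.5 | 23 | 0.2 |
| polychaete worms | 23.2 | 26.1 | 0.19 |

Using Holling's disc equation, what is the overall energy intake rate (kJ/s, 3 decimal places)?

1.190 kJ/s

R = (0.204×29.5 + 0.2×29.5 + 0.19×23.2) / (1 + 0.204×15.5 + 0.2×23 + 0.19×26.1) = 16.33/13.72 = 1.19 kJ/s.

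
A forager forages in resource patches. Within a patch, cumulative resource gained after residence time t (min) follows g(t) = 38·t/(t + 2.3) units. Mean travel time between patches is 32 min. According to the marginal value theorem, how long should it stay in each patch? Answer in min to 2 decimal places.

Optimal t* satisfies g'(t*) = g(t*)/(T + t*).
g'(t) = 38·2.3/(t + 2.3)². Setting 38·2.3/(t+2.3)² = 38t/[(t+2.3)(32+t)] gives 2.3(32+t) = t(t+2.3), so t² = 2.3×32 = 73.6.
t* = √73.6 = 8.579 min.

8.58 min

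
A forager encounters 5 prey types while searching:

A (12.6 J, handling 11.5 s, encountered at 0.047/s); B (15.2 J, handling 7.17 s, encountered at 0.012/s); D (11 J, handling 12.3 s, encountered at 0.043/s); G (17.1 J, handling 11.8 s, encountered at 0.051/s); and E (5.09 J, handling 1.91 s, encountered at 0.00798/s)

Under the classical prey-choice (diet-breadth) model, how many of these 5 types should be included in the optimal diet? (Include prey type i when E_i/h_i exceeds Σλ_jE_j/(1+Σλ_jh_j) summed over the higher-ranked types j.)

5

Profitabilities (E/h, J/s): E 2.66, B 2.12, G 1.45, A 1.1, D 0.894. Add prey in this order while the next type's profitability exceeds the intake rate on those already taken.
Rate on top 1: 0.04001. B: 2.12 > 0.04001 → include.
Rate on top 2: 0.2025. G: 1.45 > 0.2025 → include.
Rate on top 3: 0.643. A: 1.1 > 0.643 → include.
Rate on top 4: 0.7521. D: 0.894 > 0.7521 → include.
Optimal diet: E, B, G, A, D — 5 of 5 types.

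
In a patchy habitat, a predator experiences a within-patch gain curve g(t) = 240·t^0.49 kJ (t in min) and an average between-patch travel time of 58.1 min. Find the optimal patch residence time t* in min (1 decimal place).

Maximise g(t)/(T+t): set derivative to zero → g'(t)(T+t) = g(t).
g'(t) = 0.49·240·t^-0.51. Setting 0.49·240·t^-0.51 = 240·t^0.49/(58.1+t) gives 0.49(58.1+t) = t, so 0.51·t = 0.49×58.1.
t* = 0.49×58.1/0.51 = 55.82 min.

55.8 min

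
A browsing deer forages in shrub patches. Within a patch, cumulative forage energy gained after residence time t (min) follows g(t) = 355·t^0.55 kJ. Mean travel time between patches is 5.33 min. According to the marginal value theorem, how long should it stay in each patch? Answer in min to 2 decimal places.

6.51 min

Maximise g(t)/(T+t): set derivative to zero → g'(t)(T+t) = g(t).
g'(t) = 0.55·355·t^-0.45. Setting 0.55·355·t^-0.45 = 355·t^0.55/(5.33+t) gives 0.55(5.33+t) = t, so 0.45·t = 0.55×5.33.
t* = 0.55×5.33/0.45 = 6.514 min.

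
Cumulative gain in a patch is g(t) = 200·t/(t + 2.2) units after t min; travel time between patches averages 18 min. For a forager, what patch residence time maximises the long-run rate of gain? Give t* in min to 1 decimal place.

By the marginal value theorem, leave when the instantaneous gain rate g'(t) equals the habitat-wide average g(t)/(T + t).
g'(t) = 200·2.2/(t + 2.2)². Setting 200·2.2/(t+2.2)² = 200t/[(t+2.2)(18+t)] gives 2.2(18+t) = t(t+2.2), so t² = 2.2×18 = 39.6.
t* = √39.6 = 6.293 min.

6.3 min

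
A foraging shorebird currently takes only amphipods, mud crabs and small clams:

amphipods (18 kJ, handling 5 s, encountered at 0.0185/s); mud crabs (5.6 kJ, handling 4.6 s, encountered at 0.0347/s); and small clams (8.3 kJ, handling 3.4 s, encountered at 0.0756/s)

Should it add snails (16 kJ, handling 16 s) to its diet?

Yes

Intake rate on the current diet: R = (0.0185×18 + 0.0347×5.6 + 0.0756×8.3) / (1 + 0.0185×5 + 0.0347×4.6 + 0.0756×3.4) = 1.155/1.509 = 0.7652 kJ/s.
snails: E/h = 16/16 = 1 kJ/s.
1 > 0.7652, so adding snails raises the average — include it.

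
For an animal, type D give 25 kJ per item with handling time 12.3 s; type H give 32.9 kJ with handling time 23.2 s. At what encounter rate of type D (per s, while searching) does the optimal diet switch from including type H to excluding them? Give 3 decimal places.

0.188 per s

Drop type H once their profitability E₂/h₂ falls below the rate achievable on type D alone: E₂/h₂ = λE₁/(1 + λh₁).
Solve for λ: λE₁h₂ = E₂(1 + λh₁) → λ(E₁h₂ − E₂h₁) = E₂ → λ = E₂/(E₁h₂ − E₂h₁).
λ = 32.9/(25×23.2 − 32.9×12.3) = 32.9/175.3 = 0.1876 per s.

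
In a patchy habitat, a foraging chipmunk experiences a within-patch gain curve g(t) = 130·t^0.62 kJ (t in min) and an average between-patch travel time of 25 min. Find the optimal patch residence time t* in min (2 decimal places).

40.79 min

Optimal t* satisfies g'(t*) = g(t*)/(T + t*).
g'(t) = 0.62·130·t^-0.38. Setting 0.62·130·t^-0.38 = 130·t^0.62/(25+t) gives 0.62(25+t) = t, so 0.38·t = 0.62×25.
t* = 0.62×25/0.38 = 40.79 min.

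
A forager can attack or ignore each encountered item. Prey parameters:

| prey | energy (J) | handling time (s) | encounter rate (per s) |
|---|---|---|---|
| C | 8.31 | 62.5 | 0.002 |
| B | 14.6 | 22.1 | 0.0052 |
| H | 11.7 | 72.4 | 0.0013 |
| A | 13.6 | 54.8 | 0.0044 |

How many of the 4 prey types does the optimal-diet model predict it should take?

4

Rank by E/h (J/s): B 0.661, A 0.248, H 0.162, C 0.133. Include each in turn until the next type's E/h falls below the running intake rate.
Rate on top 1: 0.06809. A: 0.248 > 0.06809 → include.
Rate on top 2: 0.1001. H: 0.162 > 0.1001 → include.
Rate on top 3: 0.1041. C: 0.133 > 0.1041 → include.
Optimal diet: B, A, H, C — 4 of 4 types.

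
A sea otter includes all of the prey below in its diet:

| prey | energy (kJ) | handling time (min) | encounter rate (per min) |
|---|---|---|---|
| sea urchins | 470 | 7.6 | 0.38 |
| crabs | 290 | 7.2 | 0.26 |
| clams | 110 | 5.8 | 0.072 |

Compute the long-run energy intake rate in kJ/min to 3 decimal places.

42.398 kJ/min

Energy encountered per unit search time: 0.38×470 + 0.26×290 + 0.072×110 = 261.9 kJ/min.
Handling time per unit search time: 0.38×7.6 + 0.26×7.2 + 0.072×5.8 = 5.178.
Rate = 261.9/(1 + 5.178) = 42.4 kJ/min.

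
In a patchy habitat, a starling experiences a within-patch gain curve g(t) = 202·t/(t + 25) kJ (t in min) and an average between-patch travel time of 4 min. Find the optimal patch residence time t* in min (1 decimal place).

10.0 min

Maximise g(t)/(T+t): set derivative to zero → g'(t)(T+t) = g(t).
g'(t) = 202·25/(t + 25)². Setting 202·25/(t+25)² = 202t/[(t+25)(4+t)] gives 25(4+t) = t(t+25), so t² = 25×4 = 100.
t* = √100 = 10 min.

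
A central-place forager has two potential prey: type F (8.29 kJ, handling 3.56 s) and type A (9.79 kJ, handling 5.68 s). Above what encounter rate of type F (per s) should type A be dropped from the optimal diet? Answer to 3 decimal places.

Drop type A once their profitability E₂/h₂ falls below the rate achievable on type F alone: E₂/h₂ = λE₁/(1 + λh₁).
Solve for λ: λE₁h₂ = E₂(1 + λh₁) → λ(E₁h₂ − E₂h₁) = E₂ → λ = E₂/(E₁h₂ − E₂h₁).
λ = 9.79/(8.29×5.68 − 9.79×3.56) = 9.79/12.23 = 0.8002 per s.

0.800 per s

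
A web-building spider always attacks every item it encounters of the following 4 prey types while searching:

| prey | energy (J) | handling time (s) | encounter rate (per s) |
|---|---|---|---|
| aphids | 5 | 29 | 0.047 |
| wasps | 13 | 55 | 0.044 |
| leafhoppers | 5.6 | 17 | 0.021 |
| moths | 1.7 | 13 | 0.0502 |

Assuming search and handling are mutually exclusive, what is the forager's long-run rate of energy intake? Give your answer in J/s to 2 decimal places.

Energy encountered per unit search time: 0.047×5 + 0.044×13 + 0.021×5.6 + 0.0502×1.7 = 1.01 J/s.
Handling time per unit search time: 0.047×29 + 0.044×55 + 0.021×17 + 0.0502×13 = 4.793.
Rate = 1.01/(1 + 4.793) = 0.1744 J/s.

0.17 J/s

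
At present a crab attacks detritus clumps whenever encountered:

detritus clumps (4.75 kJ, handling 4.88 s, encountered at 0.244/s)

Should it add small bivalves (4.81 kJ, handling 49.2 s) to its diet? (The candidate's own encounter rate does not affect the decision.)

Current rate: (0.244×4.75)/(1 + 0.244×4.88) = 0.529 kJ/s.
small bivalves: E/h = 4.81/49.2 = 0.09776 kJ/s.
Since 0.09776 < R, time spent handling small bivalves is better spent searching.

No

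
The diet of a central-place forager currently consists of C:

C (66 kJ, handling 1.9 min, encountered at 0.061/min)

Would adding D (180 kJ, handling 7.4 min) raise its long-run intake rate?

Yes

Intake rate on the current diet: R = (0.061×66) / (1 + 0.061×1.9) = 4.026/1.116 = 3.608 kJ/min.
Profitability of D: 180/7.4 = 24.32 kJ/min.
24.32 > 3.608, so adding D raises the average — include it.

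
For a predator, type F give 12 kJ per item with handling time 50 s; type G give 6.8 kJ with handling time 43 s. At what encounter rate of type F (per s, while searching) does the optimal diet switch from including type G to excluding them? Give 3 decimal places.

0.039 per s

At the threshold, the rate on type F alone equals the profitability of type G: λ·12/(1 + λ·50) = 6.8/43 = 0.1581.
Rearranging, λ(12 − 0.1581×50) = 0.1581, so λ = 0.1581/4.093 = 0.03864 per s.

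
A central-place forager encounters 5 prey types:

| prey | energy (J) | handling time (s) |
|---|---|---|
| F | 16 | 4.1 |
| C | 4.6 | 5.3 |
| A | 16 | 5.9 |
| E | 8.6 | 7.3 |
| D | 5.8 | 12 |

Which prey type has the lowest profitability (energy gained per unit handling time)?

In descending order of E/h:
F: 16/4.1 = 3.9 J/s
A: 16/5.9 = 2.71 J/s
E: 8.6/7.3 = 1.18 J/s
C: 4.6/5.3 = 0.868 J/s
D: 5.8/12 = 0.483 J/s

D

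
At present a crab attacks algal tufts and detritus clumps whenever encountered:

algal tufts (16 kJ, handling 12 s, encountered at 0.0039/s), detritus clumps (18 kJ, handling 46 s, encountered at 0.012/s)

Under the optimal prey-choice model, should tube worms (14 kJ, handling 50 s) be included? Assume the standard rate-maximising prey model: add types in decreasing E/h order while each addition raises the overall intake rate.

On algal tufts and detritus clumps alone, R = ΣλE/(1+Σλh) = 0.2784/1.599 = 0.1741 kJ/s.
tube worms: E/h = 14/50 = 0.28 kJ/s.
0.28 > 0.1741, so adding tube worms raises the average — include it.

Yes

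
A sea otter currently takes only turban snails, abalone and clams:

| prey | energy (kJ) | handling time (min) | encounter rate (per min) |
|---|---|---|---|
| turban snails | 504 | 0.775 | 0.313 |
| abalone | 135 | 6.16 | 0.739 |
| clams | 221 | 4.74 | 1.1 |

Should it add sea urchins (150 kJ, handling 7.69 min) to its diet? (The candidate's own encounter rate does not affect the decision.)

Intake rate on the current diet: R = (0.313×504 + 0.739×135 + 1.1×221) / (1 + 0.313×0.775 + 0.739×6.16 + 1.1×4.74) = 500.6/11.01 = 45.47 kJ/min.
Profitability of sea urchins: 150/7.69 = 19.51 kJ/min.
Since 19.51 < R, time spent handling sea urchins is better spent searching.

No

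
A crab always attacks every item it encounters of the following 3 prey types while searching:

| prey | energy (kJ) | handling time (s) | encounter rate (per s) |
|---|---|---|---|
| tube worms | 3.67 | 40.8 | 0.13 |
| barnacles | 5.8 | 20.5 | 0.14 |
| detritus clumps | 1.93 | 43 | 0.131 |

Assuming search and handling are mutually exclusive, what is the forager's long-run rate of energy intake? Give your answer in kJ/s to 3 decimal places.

Energy encountered per unit search time: 0.13×3.67 + 0.14×5.8 + 0.131×1.93 = 1.542 kJ/s.
Handling time per unit search time: 0.13×40.8 + 0.14×20.5 + 0.131×43 = 13.81.
Rate = 1.542/(1 + 13.81) = 0.1041 kJ/s.

0.104 kJ/s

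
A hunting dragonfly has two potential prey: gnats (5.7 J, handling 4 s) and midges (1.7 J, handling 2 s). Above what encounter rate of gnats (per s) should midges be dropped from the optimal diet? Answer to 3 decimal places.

Drop midges once their profitability E₂/h₂ falls below the rate achievable on gnats alone: E₂/h₂ = λE₁/(1 + λh₁).
Solve for λ: λE₁h₂ = E₂(1 + λh₁) → λ(E₁h₂ − E₂h₁) = E₂ → λ = E₂/(E₁h₂ − E₂h₁).
λ = 1.7/(5.7×2 − 1.7×4) = 1.7/4.6 = 0.3696 per s.

0.370 per s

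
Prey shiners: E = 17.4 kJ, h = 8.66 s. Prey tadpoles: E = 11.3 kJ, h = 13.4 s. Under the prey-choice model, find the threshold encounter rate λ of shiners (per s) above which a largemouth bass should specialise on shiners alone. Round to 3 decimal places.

0.084 per s

The zero-one rule: include tadpoles iff E₂/h₂ > λE₁/(1+λh₁). Equality gives the switch point.
λE₁h₂ = E₂ + λE₂h₁ ⇒ λ = E₂/(E₁h₂ − E₂h₁) = 11.3/(233.2 − 97.86) = 0.08352 per s.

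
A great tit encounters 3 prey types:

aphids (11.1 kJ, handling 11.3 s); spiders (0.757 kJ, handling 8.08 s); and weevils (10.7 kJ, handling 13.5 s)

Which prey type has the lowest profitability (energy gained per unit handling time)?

spiders

In descending order of E/h:
aphids: 11.1/11.3 = 0.982 kJ/s
weevils: 10.7/13.5 = 0.793 kJ/s
spiders: 0.757/8.08 = 0.0937 kJ/s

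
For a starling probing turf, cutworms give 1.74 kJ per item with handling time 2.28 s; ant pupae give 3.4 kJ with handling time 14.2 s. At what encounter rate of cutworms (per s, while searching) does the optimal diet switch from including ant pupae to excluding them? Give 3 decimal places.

The zero-one rule: include ant pupae iff E₂/h₂ > λE₁/(1+λh₁). Equality gives the switch point.
λE₁h₂ = E₂ + λE₂h₁ ⇒ λ = E₂/(E₁h₂ − E₂h₁) = 3.4/(24.71 − 7.752) = 0.2005 per s.

0.201 per s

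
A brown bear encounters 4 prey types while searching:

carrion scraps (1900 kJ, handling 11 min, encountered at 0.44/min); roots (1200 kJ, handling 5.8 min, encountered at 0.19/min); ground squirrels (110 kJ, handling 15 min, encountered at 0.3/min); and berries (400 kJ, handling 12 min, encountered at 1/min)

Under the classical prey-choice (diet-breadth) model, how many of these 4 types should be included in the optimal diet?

E/h in descending order: roots 207, carrion scraps 173, berries 33.3, ground squirrels 7.33 kJ/min. The optimal diet is the largest prefix of this list for which every included type satisfies E_i/h_i > R on the types above it.
Rate on top 1: 108.5. carrion scraps: 173 > 108.5 → include.
Rate on top 2: 153.3. berries: 33.3 < 153.3 → exclude; stop.
Optimal diet: roots, carrion scraps — 2 of 4 types.

2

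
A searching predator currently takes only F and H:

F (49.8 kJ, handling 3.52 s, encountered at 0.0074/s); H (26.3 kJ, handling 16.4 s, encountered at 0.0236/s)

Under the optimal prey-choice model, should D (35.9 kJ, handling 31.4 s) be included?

Current rate: (0.0074×49.8 + 0.0236×26.3)/(1 + 0.0074×3.52 + 0.0236×16.4) = 0.7 kJ/s.
Profitability of D: 35.9/31.4 = 1.143 kJ/s.
1.143 > 0.7, so adding D raises the average — include it.

Yes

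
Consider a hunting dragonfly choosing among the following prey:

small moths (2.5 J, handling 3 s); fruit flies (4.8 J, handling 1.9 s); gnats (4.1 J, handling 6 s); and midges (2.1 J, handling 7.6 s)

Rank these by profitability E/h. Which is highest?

fruit flies

Profitability E/h (J/s): small moths = 2.5/3 = 0.833, fruit flies = 4.8/1.9 = 2.53, gnats = 4.1/6 = 0.683, midges = 2.1/7.6 = 0.276.
Ranked: fruit flies > small moths > gnats > midges.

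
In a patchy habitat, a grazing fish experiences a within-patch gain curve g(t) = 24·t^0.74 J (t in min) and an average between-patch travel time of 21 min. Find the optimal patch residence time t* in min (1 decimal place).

Optimal t* satisfies g'(t*) = g(t*)/(T + t*).
g'(t) = 0.74·24·t^-0.26. Setting 0.74·24·t^-0.26 = 24·t^0.74/(21+t) gives 0.74(21+t) = t, so 0.26·t = 0.74×21.
t* = 0.74×21/0.26 = 59.77 min.

59.8 min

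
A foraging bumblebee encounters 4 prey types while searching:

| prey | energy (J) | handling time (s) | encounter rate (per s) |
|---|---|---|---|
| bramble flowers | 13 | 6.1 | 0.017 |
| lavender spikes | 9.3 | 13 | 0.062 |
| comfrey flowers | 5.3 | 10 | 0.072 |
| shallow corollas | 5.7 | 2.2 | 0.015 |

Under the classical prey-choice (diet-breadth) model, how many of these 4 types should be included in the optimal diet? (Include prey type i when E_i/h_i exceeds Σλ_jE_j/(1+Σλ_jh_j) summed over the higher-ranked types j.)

4

E/h in descending order: shallow corollas 2.59, bramble flowers 2.13, lavender spikes 0.715, comfrey flowers 0.53 J/s. The optimal diet is the largest prefix of this list for which every included type satisfies E_i/h_i > R on the types above it.
Rate on top 1: 0.08277. bramble flowers: 2.13 > 0.08277 → include.
Rate on top 2: 0.2696. lavender spikes: 0.715 > 0.2696 → include.
Rate on top 3: 0.4546. comfrey flowers: 0.53 > 0.4546 → include.
Optimal diet: shallow corollas, bramble flowers, lavender spikes, comfrey flowers — 4 of 4 types.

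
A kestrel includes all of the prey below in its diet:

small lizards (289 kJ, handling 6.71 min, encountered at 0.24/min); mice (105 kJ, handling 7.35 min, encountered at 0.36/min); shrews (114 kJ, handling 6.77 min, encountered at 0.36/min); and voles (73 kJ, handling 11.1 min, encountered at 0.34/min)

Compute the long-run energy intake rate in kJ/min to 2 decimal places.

Energy encountered per unit search time: 0.24×289 + 0.36×105 + 0.36×114 + 0.34×73 = 173 kJ/min.
Handling time per unit search time: 0.24×6.71 + 0.36×7.35 + 0.36×6.77 + 0.34×11.1 = 10.47.
Rate = 173/(1 + 10.47) = 15.09 kJ/min.

15.09 kJ/min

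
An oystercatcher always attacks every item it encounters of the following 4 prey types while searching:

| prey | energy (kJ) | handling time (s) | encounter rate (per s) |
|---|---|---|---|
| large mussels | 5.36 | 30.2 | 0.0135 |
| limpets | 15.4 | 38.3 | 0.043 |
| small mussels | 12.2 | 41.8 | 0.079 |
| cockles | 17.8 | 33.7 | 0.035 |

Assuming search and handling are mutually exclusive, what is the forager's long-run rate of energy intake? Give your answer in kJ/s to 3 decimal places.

R = (0.0135×5.36 + 0.043×15.4 + 0.079×12.2 + 0.035×17.8) / (1 + 0.0135×30.2 + 0.043×38.3 + 0.079×41.8 + 0.035×33.7) = 2.321/7.536 = 0.308 kJ/s.

0.308 kJ/s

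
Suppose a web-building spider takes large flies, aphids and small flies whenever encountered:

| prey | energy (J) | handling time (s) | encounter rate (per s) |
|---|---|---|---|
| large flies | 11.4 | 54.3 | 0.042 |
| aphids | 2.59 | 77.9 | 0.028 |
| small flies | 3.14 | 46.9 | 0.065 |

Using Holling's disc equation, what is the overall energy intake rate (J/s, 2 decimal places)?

Energy encountered per unit search time: 0.042×11.4 + 0.028×2.59 + 0.065×3.14 = 0.7554 J/s.
Handling time per unit search time: 0.042×54.3 + 0.028×77.9 + 0.065×46.9 = 7.51.
Rate = 0.7554/(1 + 7.51) = 0.08877 J/s.

0.09 J/s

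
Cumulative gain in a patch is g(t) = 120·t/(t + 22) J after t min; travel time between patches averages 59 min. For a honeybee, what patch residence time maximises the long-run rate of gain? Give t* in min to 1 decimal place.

By the marginal value theorem, leave when the instantaneous gain rate g'(t) equals the habitat-wide average g(t)/(T + t).
g'(t) = 120·22/(t + 22)². Setting 120·22/(t+22)² = 120t/[(t+22)(59+t)] gives 22(59+t) = t(t+22), so t² = 22×59 = 1298.
t* = √1298 = 36.03 min.

36.0 min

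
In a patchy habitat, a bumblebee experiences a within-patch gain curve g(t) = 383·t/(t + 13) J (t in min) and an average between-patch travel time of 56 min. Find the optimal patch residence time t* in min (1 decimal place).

Maximise g(t)/(T+t): set derivative to zero → g'(t)(T+t) = g(t).
g'(t) = 383·13/(t + 13)². Setting 383·13/(t+13)² = 383t/[(t+13)(56+t)] gives 13(56+t) = t(t+13), so t² = 13×56 = 728.
t* = √728 = 26.98 min.

27.0 min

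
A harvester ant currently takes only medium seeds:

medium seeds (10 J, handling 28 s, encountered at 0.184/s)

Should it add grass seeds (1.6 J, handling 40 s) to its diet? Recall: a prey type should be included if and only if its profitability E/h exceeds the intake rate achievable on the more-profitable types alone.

No

Current rate: (0.184×10)/(1 + 0.184×28) = 0.2991 J/s.
grass seeds: E/h = 1.6/40 = 0.04 J/s.
0.04 < 0.2991, so adding grass seeds would lower the average — exclude it.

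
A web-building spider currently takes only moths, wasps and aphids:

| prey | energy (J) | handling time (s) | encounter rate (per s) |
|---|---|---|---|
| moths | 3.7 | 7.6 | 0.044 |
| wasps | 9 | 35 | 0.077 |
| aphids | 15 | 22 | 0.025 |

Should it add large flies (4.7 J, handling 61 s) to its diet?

Intake rate on the current diet: R = (0.044×3.7 + 0.077×9 + 0.025×15) / (1 + 0.044×7.6 + 0.077×35 + 0.025×22) = 1.231/4.579 = 0.2688 J/s.
Profitability of large flies: 4.7/61 = 0.07705 J/s.
0.07705 < 0.2688, so adding large flies would lower the average — exclude it.

No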